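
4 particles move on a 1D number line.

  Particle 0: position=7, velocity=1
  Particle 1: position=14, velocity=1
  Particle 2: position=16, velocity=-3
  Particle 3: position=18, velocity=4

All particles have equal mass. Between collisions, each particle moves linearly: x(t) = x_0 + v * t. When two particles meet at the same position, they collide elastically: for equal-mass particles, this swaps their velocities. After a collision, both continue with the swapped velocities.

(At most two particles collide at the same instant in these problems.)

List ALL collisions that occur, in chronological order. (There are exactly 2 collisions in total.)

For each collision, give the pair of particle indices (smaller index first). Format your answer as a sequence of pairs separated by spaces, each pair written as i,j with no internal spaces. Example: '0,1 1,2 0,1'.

Collision at t=1/2: particles 1 and 2 swap velocities; positions: p0=15/2 p1=29/2 p2=29/2 p3=20; velocities now: v0=1 v1=-3 v2=1 v3=4
Collision at t=9/4: particles 0 and 1 swap velocities; positions: p0=37/4 p1=37/4 p2=65/4 p3=27; velocities now: v0=-3 v1=1 v2=1 v3=4

Answer: 1,2 0,1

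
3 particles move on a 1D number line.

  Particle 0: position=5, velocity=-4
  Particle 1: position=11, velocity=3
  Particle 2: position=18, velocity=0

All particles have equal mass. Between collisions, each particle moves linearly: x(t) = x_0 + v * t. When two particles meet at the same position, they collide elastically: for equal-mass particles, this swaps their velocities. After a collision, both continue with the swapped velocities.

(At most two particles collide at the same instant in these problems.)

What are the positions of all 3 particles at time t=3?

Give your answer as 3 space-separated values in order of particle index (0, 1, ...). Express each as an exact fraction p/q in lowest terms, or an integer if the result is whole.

Answer: -7 18 20

Derivation:
Collision at t=7/3: particles 1 and 2 swap velocities; positions: p0=-13/3 p1=18 p2=18; velocities now: v0=-4 v1=0 v2=3
Advance to t=3 (no further collisions before then); velocities: v0=-4 v1=0 v2=3; positions = -7 18 20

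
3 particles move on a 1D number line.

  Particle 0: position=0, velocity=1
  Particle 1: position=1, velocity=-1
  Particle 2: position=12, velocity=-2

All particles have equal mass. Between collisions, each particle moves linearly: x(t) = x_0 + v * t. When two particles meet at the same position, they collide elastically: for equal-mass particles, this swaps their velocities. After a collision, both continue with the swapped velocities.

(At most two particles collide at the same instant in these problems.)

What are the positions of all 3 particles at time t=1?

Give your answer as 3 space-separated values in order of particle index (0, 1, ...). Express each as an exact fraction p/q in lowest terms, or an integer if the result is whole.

Collision at t=1/2: particles 0 and 1 swap velocities; positions: p0=1/2 p1=1/2 p2=11; velocities now: v0=-1 v1=1 v2=-2
Advance to t=1 (no further collisions before then); velocities: v0=-1 v1=1 v2=-2; positions = 0 1 10

Answer: 0 1 10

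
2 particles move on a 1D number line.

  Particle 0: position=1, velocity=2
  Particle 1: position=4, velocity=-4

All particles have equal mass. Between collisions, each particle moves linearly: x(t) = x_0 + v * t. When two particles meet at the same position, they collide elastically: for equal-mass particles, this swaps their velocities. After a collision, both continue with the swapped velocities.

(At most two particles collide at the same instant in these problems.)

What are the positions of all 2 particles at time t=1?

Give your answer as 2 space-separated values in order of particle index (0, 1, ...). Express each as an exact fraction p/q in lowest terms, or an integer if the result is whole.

Answer: 0 3

Derivation:
Collision at t=1/2: particles 0 and 1 swap velocities; positions: p0=2 p1=2; velocities now: v0=-4 v1=2
Advance to t=1 (no further collisions before then); velocities: v0=-4 v1=2; positions = 0 3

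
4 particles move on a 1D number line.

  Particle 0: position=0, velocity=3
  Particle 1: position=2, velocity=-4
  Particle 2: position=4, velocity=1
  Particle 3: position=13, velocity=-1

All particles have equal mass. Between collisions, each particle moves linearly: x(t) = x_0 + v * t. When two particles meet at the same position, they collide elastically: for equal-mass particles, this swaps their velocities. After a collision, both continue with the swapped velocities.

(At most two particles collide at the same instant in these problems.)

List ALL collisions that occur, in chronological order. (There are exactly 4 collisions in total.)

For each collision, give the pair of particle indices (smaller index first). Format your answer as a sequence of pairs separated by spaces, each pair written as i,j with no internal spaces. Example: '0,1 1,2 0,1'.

Collision at t=2/7: particles 0 and 1 swap velocities; positions: p0=6/7 p1=6/7 p2=30/7 p3=89/7; velocities now: v0=-4 v1=3 v2=1 v3=-1
Collision at t=2: particles 1 and 2 swap velocities; positions: p0=-6 p1=6 p2=6 p3=11; velocities now: v0=-4 v1=1 v2=3 v3=-1
Collision at t=13/4: particles 2 and 3 swap velocities; positions: p0=-11 p1=29/4 p2=39/4 p3=39/4; velocities now: v0=-4 v1=1 v2=-1 v3=3
Collision at t=9/2: particles 1 and 2 swap velocities; positions: p0=-16 p1=17/2 p2=17/2 p3=27/2; velocities now: v0=-4 v1=-1 v2=1 v3=3

Answer: 0,1 1,2 2,3 1,2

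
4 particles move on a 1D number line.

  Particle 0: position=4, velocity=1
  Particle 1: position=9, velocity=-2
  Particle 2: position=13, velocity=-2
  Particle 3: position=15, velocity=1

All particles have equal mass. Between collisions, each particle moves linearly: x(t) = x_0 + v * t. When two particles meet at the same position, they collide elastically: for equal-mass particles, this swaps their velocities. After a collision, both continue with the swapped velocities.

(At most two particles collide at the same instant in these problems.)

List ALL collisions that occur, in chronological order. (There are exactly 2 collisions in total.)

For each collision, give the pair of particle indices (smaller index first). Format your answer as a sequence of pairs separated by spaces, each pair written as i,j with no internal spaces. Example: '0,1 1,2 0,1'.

Collision at t=5/3: particles 0 and 1 swap velocities; positions: p0=17/3 p1=17/3 p2=29/3 p3=50/3; velocities now: v0=-2 v1=1 v2=-2 v3=1
Collision at t=3: particles 1 and 2 swap velocities; positions: p0=3 p1=7 p2=7 p3=18; velocities now: v0=-2 v1=-2 v2=1 v3=1

Answer: 0,1 1,2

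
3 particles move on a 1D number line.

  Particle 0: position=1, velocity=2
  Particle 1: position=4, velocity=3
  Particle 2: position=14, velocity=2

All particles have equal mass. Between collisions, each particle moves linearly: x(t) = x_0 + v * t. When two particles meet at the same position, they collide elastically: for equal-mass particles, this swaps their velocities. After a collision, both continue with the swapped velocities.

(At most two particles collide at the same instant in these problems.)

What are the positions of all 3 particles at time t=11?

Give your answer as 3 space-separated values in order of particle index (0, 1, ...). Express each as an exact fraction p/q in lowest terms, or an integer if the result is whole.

Collision at t=10: particles 1 and 2 swap velocities; positions: p0=21 p1=34 p2=34; velocities now: v0=2 v1=2 v2=3
Advance to t=11 (no further collisions before then); velocities: v0=2 v1=2 v2=3; positions = 23 36 37

Answer: 23 36 37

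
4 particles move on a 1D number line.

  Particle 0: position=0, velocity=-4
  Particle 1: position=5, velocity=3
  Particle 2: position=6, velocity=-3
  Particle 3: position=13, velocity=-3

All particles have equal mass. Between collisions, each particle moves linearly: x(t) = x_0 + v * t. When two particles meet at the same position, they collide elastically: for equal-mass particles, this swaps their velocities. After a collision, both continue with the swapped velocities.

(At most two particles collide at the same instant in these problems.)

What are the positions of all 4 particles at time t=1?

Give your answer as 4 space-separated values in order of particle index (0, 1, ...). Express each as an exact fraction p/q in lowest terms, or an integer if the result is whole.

Collision at t=1/6: particles 1 and 2 swap velocities; positions: p0=-2/3 p1=11/2 p2=11/2 p3=25/2; velocities now: v0=-4 v1=-3 v2=3 v3=-3
Advance to t=1 (no further collisions before then); velocities: v0=-4 v1=-3 v2=3 v3=-3; positions = -4 3 8 10

Answer: -4 3 8 10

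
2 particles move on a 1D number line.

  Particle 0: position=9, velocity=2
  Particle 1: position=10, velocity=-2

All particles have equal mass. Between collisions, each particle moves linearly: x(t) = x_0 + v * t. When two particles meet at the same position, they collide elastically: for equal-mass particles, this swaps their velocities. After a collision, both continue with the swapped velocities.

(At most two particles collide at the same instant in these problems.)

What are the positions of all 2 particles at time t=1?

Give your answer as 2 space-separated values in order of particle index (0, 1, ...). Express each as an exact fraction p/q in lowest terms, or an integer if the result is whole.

Collision at t=1/4: particles 0 and 1 swap velocities; positions: p0=19/2 p1=19/2; velocities now: v0=-2 v1=2
Advance to t=1 (no further collisions before then); velocities: v0=-2 v1=2; positions = 8 11

Answer: 8 11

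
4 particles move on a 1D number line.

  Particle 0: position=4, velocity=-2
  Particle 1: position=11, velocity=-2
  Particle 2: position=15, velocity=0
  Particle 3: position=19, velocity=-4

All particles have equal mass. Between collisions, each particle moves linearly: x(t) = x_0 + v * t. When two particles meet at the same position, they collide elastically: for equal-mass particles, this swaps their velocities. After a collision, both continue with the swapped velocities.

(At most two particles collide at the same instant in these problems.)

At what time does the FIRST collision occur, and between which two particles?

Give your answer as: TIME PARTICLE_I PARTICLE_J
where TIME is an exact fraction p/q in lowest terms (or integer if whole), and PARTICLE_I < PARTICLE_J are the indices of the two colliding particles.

Answer: 1 2 3

Derivation:
Pair (0,1): pos 4,11 vel -2,-2 -> not approaching (rel speed 0 <= 0)
Pair (1,2): pos 11,15 vel -2,0 -> not approaching (rel speed -2 <= 0)
Pair (2,3): pos 15,19 vel 0,-4 -> gap=4, closing at 4/unit, collide at t=1
Earliest collision: t=1 between 2 and 3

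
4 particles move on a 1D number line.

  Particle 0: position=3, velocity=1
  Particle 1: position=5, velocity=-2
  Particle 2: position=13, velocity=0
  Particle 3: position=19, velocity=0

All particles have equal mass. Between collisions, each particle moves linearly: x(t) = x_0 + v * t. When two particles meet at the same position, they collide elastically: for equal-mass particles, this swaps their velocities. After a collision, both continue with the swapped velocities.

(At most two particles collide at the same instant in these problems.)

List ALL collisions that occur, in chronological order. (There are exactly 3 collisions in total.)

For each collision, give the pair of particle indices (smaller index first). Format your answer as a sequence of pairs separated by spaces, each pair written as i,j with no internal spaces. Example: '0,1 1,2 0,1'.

Collision at t=2/3: particles 0 and 1 swap velocities; positions: p0=11/3 p1=11/3 p2=13 p3=19; velocities now: v0=-2 v1=1 v2=0 v3=0
Collision at t=10: particles 1 and 2 swap velocities; positions: p0=-15 p1=13 p2=13 p3=19; velocities now: v0=-2 v1=0 v2=1 v3=0
Collision at t=16: particles 2 and 3 swap velocities; positions: p0=-27 p1=13 p2=19 p3=19; velocities now: v0=-2 v1=0 v2=0 v3=1

Answer: 0,1 1,2 2,3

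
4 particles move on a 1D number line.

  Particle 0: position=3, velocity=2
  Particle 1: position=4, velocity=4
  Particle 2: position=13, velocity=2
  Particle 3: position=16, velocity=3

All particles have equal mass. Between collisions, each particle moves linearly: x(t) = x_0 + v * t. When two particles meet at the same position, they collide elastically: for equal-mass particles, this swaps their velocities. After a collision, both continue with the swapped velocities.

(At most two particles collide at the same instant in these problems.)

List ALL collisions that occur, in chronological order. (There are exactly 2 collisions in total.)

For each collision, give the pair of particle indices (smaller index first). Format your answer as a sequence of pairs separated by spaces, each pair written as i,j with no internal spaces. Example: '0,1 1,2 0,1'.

Answer: 1,2 2,3

Derivation:
Collision at t=9/2: particles 1 and 2 swap velocities; positions: p0=12 p1=22 p2=22 p3=59/2; velocities now: v0=2 v1=2 v2=4 v3=3
Collision at t=12: particles 2 and 3 swap velocities; positions: p0=27 p1=37 p2=52 p3=52; velocities now: v0=2 v1=2 v2=3 v3=4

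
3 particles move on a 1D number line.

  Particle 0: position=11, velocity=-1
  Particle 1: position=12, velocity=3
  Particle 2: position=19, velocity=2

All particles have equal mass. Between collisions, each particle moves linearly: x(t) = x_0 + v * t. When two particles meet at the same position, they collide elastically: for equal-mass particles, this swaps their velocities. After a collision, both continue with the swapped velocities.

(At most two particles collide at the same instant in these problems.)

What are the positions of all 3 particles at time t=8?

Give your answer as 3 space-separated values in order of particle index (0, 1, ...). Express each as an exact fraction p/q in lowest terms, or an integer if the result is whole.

Answer: 3 35 36

Derivation:
Collision at t=7: particles 1 and 2 swap velocities; positions: p0=4 p1=33 p2=33; velocities now: v0=-1 v1=2 v2=3
Advance to t=8 (no further collisions before then); velocities: v0=-1 v1=2 v2=3; positions = 3 35 36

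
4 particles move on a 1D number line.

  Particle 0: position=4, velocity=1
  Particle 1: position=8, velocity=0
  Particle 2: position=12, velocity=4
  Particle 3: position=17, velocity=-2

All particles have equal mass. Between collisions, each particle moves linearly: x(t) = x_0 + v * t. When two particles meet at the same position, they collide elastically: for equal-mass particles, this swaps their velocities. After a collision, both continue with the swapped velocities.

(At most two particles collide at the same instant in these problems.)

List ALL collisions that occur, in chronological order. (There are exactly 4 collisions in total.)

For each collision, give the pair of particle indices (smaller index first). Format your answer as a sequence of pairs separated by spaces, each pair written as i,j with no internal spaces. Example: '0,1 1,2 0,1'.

Collision at t=5/6: particles 2 and 3 swap velocities; positions: p0=29/6 p1=8 p2=46/3 p3=46/3; velocities now: v0=1 v1=0 v2=-2 v3=4
Collision at t=4: particles 0 and 1 swap velocities; positions: p0=8 p1=8 p2=9 p3=28; velocities now: v0=0 v1=1 v2=-2 v3=4
Collision at t=13/3: particles 1 and 2 swap velocities; positions: p0=8 p1=25/3 p2=25/3 p3=88/3; velocities now: v0=0 v1=-2 v2=1 v3=4
Collision at t=9/2: particles 0 and 1 swap velocities; positions: p0=8 p1=8 p2=17/2 p3=30; velocities now: v0=-2 v1=0 v2=1 v3=4

Answer: 2,3 0,1 1,2 0,1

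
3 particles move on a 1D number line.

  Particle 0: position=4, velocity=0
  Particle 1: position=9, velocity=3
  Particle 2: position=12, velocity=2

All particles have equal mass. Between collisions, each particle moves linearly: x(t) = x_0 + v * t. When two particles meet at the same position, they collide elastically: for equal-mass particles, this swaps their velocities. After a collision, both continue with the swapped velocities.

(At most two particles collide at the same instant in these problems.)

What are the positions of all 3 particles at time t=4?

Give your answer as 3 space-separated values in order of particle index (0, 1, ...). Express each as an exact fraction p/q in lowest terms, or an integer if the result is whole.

Collision at t=3: particles 1 and 2 swap velocities; positions: p0=4 p1=18 p2=18; velocities now: v0=0 v1=2 v2=3
Advance to t=4 (no further collisions before then); velocities: v0=0 v1=2 v2=3; positions = 4 20 21

Answer: 4 20 21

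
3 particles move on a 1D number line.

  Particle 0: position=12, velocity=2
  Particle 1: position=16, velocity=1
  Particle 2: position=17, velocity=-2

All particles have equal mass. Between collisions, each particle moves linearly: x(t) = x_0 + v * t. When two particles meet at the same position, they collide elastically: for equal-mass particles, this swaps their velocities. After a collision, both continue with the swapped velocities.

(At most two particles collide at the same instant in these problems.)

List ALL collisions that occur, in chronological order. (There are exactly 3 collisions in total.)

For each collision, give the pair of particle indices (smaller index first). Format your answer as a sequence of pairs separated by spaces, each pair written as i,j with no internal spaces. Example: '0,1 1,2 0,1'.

Collision at t=1/3: particles 1 and 2 swap velocities; positions: p0=38/3 p1=49/3 p2=49/3; velocities now: v0=2 v1=-2 v2=1
Collision at t=5/4: particles 0 and 1 swap velocities; positions: p0=29/2 p1=29/2 p2=69/4; velocities now: v0=-2 v1=2 v2=1
Collision at t=4: particles 1 and 2 swap velocities; positions: p0=9 p1=20 p2=20; velocities now: v0=-2 v1=1 v2=2

Answer: 1,2 0,1 1,2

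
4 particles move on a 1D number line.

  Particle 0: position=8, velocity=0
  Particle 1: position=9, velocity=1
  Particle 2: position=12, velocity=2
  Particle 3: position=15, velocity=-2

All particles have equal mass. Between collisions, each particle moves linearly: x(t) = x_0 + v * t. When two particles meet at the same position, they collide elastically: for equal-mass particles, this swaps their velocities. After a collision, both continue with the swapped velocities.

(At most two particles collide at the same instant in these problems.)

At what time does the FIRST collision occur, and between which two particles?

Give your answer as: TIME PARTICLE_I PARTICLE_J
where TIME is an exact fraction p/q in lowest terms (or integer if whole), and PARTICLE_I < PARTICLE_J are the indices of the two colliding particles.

Pair (0,1): pos 8,9 vel 0,1 -> not approaching (rel speed -1 <= 0)
Pair (1,2): pos 9,12 vel 1,2 -> not approaching (rel speed -1 <= 0)
Pair (2,3): pos 12,15 vel 2,-2 -> gap=3, closing at 4/unit, collide at t=3/4
Earliest collision: t=3/4 between 2 and 3

Answer: 3/4 2 3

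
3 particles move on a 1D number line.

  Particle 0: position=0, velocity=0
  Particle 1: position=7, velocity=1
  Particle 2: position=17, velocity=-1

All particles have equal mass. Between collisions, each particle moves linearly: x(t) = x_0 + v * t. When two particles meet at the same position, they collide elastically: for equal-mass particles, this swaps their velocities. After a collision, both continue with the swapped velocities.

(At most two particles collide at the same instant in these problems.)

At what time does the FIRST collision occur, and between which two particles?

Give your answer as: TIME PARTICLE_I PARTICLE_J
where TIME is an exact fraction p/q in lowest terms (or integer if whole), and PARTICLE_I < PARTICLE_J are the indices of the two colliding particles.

Pair (0,1): pos 0,7 vel 0,1 -> not approaching (rel speed -1 <= 0)
Pair (1,2): pos 7,17 vel 1,-1 -> gap=10, closing at 2/unit, collide at t=5
Earliest collision: t=5 between 1 and 2

Answer: 5 1 2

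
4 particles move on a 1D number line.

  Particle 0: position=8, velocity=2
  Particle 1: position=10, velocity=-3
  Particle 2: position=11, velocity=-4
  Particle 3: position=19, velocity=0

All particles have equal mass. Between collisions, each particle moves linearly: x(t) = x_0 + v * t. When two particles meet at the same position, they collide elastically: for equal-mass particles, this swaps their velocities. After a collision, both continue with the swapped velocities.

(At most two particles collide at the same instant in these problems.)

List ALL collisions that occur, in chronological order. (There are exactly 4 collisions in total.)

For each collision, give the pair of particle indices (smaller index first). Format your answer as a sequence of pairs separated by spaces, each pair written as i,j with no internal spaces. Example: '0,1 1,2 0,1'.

Answer: 0,1 1,2 0,1 2,3

Derivation:
Collision at t=2/5: particles 0 and 1 swap velocities; positions: p0=44/5 p1=44/5 p2=47/5 p3=19; velocities now: v0=-3 v1=2 v2=-4 v3=0
Collision at t=1/2: particles 1 and 2 swap velocities; positions: p0=17/2 p1=9 p2=9 p3=19; velocities now: v0=-3 v1=-4 v2=2 v3=0
Collision at t=1: particles 0 and 1 swap velocities; positions: p0=7 p1=7 p2=10 p3=19; velocities now: v0=-4 v1=-3 v2=2 v3=0
Collision at t=11/2: particles 2 and 3 swap velocities; positions: p0=-11 p1=-13/2 p2=19 p3=19; velocities now: v0=-4 v1=-3 v2=0 v3=2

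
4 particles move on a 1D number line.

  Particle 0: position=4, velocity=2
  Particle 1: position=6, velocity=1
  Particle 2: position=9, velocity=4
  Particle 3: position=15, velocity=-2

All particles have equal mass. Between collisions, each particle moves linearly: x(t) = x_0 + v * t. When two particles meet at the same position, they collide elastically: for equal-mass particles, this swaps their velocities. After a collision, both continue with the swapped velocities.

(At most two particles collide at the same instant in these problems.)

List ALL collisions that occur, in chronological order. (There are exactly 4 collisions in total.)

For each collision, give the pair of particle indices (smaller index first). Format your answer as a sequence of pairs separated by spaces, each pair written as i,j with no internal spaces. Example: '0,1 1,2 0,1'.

Answer: 2,3 0,1 1,2 0,1

Derivation:
Collision at t=1: particles 2 and 3 swap velocities; positions: p0=6 p1=7 p2=13 p3=13; velocities now: v0=2 v1=1 v2=-2 v3=4
Collision at t=2: particles 0 and 1 swap velocities; positions: p0=8 p1=8 p2=11 p3=17; velocities now: v0=1 v1=2 v2=-2 v3=4
Collision at t=11/4: particles 1 and 2 swap velocities; positions: p0=35/4 p1=19/2 p2=19/2 p3=20; velocities now: v0=1 v1=-2 v2=2 v3=4
Collision at t=3: particles 0 and 1 swap velocities; positions: p0=9 p1=9 p2=10 p3=21; velocities now: v0=-2 v1=1 v2=2 v3=4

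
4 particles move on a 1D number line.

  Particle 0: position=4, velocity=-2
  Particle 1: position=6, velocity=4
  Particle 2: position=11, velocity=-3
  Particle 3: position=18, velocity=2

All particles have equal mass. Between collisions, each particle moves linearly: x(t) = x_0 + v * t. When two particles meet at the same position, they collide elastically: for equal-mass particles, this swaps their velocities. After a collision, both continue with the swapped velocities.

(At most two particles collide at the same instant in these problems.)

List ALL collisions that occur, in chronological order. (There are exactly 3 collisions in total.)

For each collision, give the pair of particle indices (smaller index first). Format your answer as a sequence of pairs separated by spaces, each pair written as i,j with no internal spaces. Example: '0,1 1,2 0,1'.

Collision at t=5/7: particles 1 and 2 swap velocities; positions: p0=18/7 p1=62/7 p2=62/7 p3=136/7; velocities now: v0=-2 v1=-3 v2=4 v3=2
Collision at t=6: particles 2 and 3 swap velocities; positions: p0=-8 p1=-7 p2=30 p3=30; velocities now: v0=-2 v1=-3 v2=2 v3=4
Collision at t=7: particles 0 and 1 swap velocities; positions: p0=-10 p1=-10 p2=32 p3=34; velocities now: v0=-3 v1=-2 v2=2 v3=4

Answer: 1,2 2,3 0,1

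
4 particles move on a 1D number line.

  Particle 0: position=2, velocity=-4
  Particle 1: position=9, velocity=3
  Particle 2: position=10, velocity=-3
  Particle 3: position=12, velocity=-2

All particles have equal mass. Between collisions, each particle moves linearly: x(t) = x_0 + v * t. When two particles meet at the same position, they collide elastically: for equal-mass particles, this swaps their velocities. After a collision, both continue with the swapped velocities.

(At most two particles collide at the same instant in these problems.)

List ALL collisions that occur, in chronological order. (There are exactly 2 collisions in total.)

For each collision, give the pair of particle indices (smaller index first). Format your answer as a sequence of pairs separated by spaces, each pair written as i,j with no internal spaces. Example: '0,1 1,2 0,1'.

Answer: 1,2 2,3

Derivation:
Collision at t=1/6: particles 1 and 2 swap velocities; positions: p0=4/3 p1=19/2 p2=19/2 p3=35/3; velocities now: v0=-4 v1=-3 v2=3 v3=-2
Collision at t=3/5: particles 2 and 3 swap velocities; positions: p0=-2/5 p1=41/5 p2=54/5 p3=54/5; velocities now: v0=-4 v1=-3 v2=-2 v3=3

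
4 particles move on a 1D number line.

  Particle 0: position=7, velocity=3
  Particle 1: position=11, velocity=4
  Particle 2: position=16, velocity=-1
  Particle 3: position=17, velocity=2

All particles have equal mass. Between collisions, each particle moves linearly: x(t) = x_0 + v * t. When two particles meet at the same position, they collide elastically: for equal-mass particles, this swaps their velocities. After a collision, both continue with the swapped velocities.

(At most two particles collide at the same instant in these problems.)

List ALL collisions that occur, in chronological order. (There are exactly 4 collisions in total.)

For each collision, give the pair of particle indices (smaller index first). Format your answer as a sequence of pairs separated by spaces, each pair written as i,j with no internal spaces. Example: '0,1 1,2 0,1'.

Answer: 1,2 0,1 2,3 1,2

Derivation:
Collision at t=1: particles 1 and 2 swap velocities; positions: p0=10 p1=15 p2=15 p3=19; velocities now: v0=3 v1=-1 v2=4 v3=2
Collision at t=9/4: particles 0 and 1 swap velocities; positions: p0=55/4 p1=55/4 p2=20 p3=43/2; velocities now: v0=-1 v1=3 v2=4 v3=2
Collision at t=3: particles 2 and 3 swap velocities; positions: p0=13 p1=16 p2=23 p3=23; velocities now: v0=-1 v1=3 v2=2 v3=4
Collision at t=10: particles 1 and 2 swap velocities; positions: p0=6 p1=37 p2=37 p3=51; velocities now: v0=-1 v1=2 v2=3 v3=4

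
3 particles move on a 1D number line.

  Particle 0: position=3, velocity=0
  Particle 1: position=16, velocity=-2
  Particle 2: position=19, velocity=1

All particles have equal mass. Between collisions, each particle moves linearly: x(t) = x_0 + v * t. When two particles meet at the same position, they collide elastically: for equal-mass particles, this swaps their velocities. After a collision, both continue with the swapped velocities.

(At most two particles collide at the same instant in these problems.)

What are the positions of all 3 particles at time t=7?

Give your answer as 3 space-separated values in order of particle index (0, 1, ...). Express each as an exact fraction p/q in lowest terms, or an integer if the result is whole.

Answer: 2 3 26

Derivation:
Collision at t=13/2: particles 0 and 1 swap velocities; positions: p0=3 p1=3 p2=51/2; velocities now: v0=-2 v1=0 v2=1
Advance to t=7 (no further collisions before then); velocities: v0=-2 v1=0 v2=1; positions = 2 3 26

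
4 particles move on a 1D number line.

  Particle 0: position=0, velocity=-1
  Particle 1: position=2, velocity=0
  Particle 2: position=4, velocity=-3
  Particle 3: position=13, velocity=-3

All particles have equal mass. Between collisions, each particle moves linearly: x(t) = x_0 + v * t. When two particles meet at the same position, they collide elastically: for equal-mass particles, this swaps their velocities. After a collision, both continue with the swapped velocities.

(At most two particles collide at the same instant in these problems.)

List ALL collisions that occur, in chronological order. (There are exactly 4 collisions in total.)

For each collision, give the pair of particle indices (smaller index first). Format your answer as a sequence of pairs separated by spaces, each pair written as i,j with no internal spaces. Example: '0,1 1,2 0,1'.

Answer: 1,2 0,1 2,3 1,2

Derivation:
Collision at t=2/3: particles 1 and 2 swap velocities; positions: p0=-2/3 p1=2 p2=2 p3=11; velocities now: v0=-1 v1=-3 v2=0 v3=-3
Collision at t=2: particles 0 and 1 swap velocities; positions: p0=-2 p1=-2 p2=2 p3=7; velocities now: v0=-3 v1=-1 v2=0 v3=-3
Collision at t=11/3: particles 2 and 3 swap velocities; positions: p0=-7 p1=-11/3 p2=2 p3=2; velocities now: v0=-3 v1=-1 v2=-3 v3=0
Collision at t=13/2: particles 1 and 2 swap velocities; positions: p0=-31/2 p1=-13/2 p2=-13/2 p3=2; velocities now: v0=-3 v1=-3 v2=-1 v3=0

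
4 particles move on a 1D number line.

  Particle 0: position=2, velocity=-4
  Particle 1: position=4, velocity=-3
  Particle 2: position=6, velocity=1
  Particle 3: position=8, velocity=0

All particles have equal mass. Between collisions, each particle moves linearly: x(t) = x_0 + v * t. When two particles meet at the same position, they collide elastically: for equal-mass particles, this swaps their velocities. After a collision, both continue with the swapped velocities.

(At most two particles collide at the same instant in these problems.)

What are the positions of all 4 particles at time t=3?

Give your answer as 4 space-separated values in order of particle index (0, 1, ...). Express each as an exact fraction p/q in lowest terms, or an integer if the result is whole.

Collision at t=2: particles 2 and 3 swap velocities; positions: p0=-6 p1=-2 p2=8 p3=8; velocities now: v0=-4 v1=-3 v2=0 v3=1
Advance to t=3 (no further collisions before then); velocities: v0=-4 v1=-3 v2=0 v3=1; positions = -10 -5 8 9

Answer: -10 -5 8 9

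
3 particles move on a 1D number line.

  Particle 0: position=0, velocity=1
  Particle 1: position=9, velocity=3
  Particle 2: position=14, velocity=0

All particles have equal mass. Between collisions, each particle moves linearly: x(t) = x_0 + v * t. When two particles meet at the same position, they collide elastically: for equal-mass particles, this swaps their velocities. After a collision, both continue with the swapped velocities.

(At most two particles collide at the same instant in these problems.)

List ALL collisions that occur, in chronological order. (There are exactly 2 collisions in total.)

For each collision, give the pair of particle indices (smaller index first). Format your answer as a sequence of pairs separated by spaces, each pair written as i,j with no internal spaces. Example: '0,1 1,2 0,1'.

Answer: 1,2 0,1

Derivation:
Collision at t=5/3: particles 1 and 2 swap velocities; positions: p0=5/3 p1=14 p2=14; velocities now: v0=1 v1=0 v2=3
Collision at t=14: particles 0 and 1 swap velocities; positions: p0=14 p1=14 p2=51; velocities now: v0=0 v1=1 v2=3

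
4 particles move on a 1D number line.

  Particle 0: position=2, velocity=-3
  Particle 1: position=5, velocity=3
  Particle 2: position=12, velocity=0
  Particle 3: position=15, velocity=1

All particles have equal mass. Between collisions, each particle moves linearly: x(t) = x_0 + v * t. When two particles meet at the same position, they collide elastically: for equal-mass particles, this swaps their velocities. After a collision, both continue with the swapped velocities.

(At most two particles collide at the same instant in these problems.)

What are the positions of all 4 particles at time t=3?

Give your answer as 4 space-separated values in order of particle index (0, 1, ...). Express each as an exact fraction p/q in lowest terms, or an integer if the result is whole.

Answer: -7 12 14 18

Derivation:
Collision at t=7/3: particles 1 and 2 swap velocities; positions: p0=-5 p1=12 p2=12 p3=52/3; velocities now: v0=-3 v1=0 v2=3 v3=1
Advance to t=3 (no further collisions before then); velocities: v0=-3 v1=0 v2=3 v3=1; positions = -7 12 14 18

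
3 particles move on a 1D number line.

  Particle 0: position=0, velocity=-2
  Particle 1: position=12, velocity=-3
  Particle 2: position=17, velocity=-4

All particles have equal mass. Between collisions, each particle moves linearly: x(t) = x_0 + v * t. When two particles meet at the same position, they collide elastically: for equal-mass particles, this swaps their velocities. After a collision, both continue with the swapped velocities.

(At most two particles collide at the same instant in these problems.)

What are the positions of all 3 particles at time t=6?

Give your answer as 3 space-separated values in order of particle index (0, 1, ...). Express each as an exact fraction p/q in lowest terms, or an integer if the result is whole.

Collision at t=5: particles 1 and 2 swap velocities; positions: p0=-10 p1=-3 p2=-3; velocities now: v0=-2 v1=-4 v2=-3
Advance to t=6 (no further collisions before then); velocities: v0=-2 v1=-4 v2=-3; positions = -12 -7 -6

Answer: -12 -7 -6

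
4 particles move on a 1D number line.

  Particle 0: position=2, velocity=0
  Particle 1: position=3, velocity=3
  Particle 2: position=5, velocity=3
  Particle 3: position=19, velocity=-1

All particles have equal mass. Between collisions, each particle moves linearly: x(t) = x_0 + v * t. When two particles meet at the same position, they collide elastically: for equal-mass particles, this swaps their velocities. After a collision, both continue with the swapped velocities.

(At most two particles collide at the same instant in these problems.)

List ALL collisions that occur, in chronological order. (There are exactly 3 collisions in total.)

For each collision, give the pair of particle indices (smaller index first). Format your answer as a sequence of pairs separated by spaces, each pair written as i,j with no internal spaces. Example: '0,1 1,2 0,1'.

Collision at t=7/2: particles 2 and 3 swap velocities; positions: p0=2 p1=27/2 p2=31/2 p3=31/2; velocities now: v0=0 v1=3 v2=-1 v3=3
Collision at t=4: particles 1 and 2 swap velocities; positions: p0=2 p1=15 p2=15 p3=17; velocities now: v0=0 v1=-1 v2=3 v3=3
Collision at t=17: particles 0 and 1 swap velocities; positions: p0=2 p1=2 p2=54 p3=56; velocities now: v0=-1 v1=0 v2=3 v3=3

Answer: 2,3 1,2 0,1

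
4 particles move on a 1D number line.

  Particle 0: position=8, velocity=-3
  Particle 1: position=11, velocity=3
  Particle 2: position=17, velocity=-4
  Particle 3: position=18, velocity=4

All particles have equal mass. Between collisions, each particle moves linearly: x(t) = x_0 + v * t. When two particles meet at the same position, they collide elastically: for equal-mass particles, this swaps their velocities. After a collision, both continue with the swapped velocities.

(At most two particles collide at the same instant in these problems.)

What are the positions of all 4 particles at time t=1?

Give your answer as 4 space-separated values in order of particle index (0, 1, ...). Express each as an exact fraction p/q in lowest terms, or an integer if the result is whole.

Answer: 5 13 14 22

Derivation:
Collision at t=6/7: particles 1 and 2 swap velocities; positions: p0=38/7 p1=95/7 p2=95/7 p3=150/7; velocities now: v0=-3 v1=-4 v2=3 v3=4
Advance to t=1 (no further collisions before then); velocities: v0=-3 v1=-4 v2=3 v3=4; positions = 5 13 14 22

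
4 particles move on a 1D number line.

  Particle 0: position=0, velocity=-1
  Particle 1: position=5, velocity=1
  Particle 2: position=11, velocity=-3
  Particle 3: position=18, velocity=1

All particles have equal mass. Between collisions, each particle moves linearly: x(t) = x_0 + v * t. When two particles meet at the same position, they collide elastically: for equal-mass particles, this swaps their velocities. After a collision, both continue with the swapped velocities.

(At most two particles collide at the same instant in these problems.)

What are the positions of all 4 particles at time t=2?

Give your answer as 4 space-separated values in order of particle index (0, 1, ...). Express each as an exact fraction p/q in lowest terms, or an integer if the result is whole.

Collision at t=3/2: particles 1 and 2 swap velocities; positions: p0=-3/2 p1=13/2 p2=13/2 p3=39/2; velocities now: v0=-1 v1=-3 v2=1 v3=1
Advance to t=2 (no further collisions before then); velocities: v0=-1 v1=-3 v2=1 v3=1; positions = -2 5 7 20

Answer: -2 5 7 20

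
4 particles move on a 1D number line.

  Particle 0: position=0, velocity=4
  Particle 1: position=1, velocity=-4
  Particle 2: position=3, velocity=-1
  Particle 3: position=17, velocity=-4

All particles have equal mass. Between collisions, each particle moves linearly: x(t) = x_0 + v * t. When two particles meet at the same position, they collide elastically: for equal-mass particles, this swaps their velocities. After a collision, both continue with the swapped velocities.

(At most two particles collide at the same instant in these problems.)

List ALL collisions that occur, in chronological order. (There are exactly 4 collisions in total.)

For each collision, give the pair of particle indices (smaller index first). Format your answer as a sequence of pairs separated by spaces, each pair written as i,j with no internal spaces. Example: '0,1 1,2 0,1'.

Answer: 0,1 1,2 2,3 1,2

Derivation:
Collision at t=1/8: particles 0 and 1 swap velocities; positions: p0=1/2 p1=1/2 p2=23/8 p3=33/2; velocities now: v0=-4 v1=4 v2=-1 v3=-4
Collision at t=3/5: particles 1 and 2 swap velocities; positions: p0=-7/5 p1=12/5 p2=12/5 p3=73/5; velocities now: v0=-4 v1=-1 v2=4 v3=-4
Collision at t=17/8: particles 2 and 3 swap velocities; positions: p0=-15/2 p1=7/8 p2=17/2 p3=17/2; velocities now: v0=-4 v1=-1 v2=-4 v3=4
Collision at t=14/3: particles 1 and 2 swap velocities; positions: p0=-53/3 p1=-5/3 p2=-5/3 p3=56/3; velocities now: v0=-4 v1=-4 v2=-1 v3=4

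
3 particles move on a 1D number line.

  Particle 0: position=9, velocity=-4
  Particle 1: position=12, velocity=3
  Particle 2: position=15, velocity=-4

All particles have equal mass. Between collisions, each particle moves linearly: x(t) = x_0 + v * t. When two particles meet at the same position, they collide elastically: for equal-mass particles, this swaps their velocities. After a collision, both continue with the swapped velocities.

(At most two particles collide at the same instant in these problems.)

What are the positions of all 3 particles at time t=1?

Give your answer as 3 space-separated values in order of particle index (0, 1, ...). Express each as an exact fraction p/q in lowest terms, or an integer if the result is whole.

Answer: 5 11 15

Derivation:
Collision at t=3/7: particles 1 and 2 swap velocities; positions: p0=51/7 p1=93/7 p2=93/7; velocities now: v0=-4 v1=-4 v2=3
Advance to t=1 (no further collisions before then); velocities: v0=-4 v1=-4 v2=3; positions = 5 11 15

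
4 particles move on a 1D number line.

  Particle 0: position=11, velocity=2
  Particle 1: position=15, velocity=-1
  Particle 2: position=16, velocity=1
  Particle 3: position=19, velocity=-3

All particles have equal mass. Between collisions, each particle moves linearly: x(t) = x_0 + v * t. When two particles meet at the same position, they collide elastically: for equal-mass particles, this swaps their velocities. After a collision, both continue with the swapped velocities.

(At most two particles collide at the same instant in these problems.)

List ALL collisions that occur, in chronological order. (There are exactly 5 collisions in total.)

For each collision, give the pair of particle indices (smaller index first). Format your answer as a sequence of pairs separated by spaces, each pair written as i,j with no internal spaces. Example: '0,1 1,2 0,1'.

Collision at t=3/4: particles 2 and 3 swap velocities; positions: p0=25/2 p1=57/4 p2=67/4 p3=67/4; velocities now: v0=2 v1=-1 v2=-3 v3=1
Collision at t=4/3: particles 0 and 1 swap velocities; positions: p0=41/3 p1=41/3 p2=15 p3=52/3; velocities now: v0=-1 v1=2 v2=-3 v3=1
Collision at t=8/5: particles 1 and 2 swap velocities; positions: p0=67/5 p1=71/5 p2=71/5 p3=88/5; velocities now: v0=-1 v1=-3 v2=2 v3=1
Collision at t=2: particles 0 and 1 swap velocities; positions: p0=13 p1=13 p2=15 p3=18; velocities now: v0=-3 v1=-1 v2=2 v3=1
Collision at t=5: particles 2 and 3 swap velocities; positions: p0=4 p1=10 p2=21 p3=21; velocities now: v0=-3 v1=-1 v2=1 v3=2

Answer: 2,3 0,1 1,2 0,1 2,3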